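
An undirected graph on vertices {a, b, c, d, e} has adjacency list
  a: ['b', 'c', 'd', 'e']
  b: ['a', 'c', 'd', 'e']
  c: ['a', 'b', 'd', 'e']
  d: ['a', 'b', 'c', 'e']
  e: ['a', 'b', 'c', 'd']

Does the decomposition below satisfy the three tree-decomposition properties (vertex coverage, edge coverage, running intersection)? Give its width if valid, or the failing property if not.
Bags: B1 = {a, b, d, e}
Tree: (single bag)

A tree decomposition must satisfy three properties: every vertex lies in some bag; for every edge, both endpoints lie together in some bag; and for every vertex, the bags containing it form a connected subtree. Here vertex c appears in no bag, so the decomposition is invalid.

No — vertex c appears in no bag.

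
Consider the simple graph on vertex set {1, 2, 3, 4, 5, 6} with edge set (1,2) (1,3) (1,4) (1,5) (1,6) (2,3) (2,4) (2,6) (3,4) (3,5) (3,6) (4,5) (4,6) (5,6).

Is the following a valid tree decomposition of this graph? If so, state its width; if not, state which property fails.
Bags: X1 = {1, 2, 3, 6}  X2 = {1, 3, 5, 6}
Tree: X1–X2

No — vertex 4 appears in no bag.

A tree decomposition must satisfy three properties: every vertex lies in some bag; for every edge, both endpoints lie together in some bag; and for every vertex, the bags containing it form a connected subtree. Here vertex 4 appears in no bag, so the decomposition is invalid.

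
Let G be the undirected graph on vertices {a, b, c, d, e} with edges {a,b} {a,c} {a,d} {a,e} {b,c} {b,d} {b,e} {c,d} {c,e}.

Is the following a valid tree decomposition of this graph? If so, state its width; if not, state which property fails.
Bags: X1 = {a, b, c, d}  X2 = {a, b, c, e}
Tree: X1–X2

Vertex coverage: the bags together contain {a, b, c, d, e}, the full vertex set. Edge coverage: each edge of G has both endpoints in at least one bag. Running intersection: for every vertex, the bags containing it form a connected subtree. All three properties hold, so this is a valid tree decomposition of width max|bag| − 1 = 3, and hence tw(G) ≤ 3.

Yes; width 3.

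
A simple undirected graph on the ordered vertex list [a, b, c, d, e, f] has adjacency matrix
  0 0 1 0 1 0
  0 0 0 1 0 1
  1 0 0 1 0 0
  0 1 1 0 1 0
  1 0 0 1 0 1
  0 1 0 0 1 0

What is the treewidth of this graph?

2

A width-2 tree decomposition is:
Bags: B1 = {a, c, d}  B2 = {a, d, e}  B3 = {b, d, e}  B4 = {b, e, f}
Tree: B1–B2, B2–B3, B3–B4
The largest bag has 3 vertices, giving width 2; this decomposition certifies tw(G) ≤ 2. For the lower bound, G contains the cycle c–a–e–d–c, so G is not a forest; only forests have treewidth ≤ 1, hence tw(G) ≥ 2. Hence tw(G) = 2 exactly.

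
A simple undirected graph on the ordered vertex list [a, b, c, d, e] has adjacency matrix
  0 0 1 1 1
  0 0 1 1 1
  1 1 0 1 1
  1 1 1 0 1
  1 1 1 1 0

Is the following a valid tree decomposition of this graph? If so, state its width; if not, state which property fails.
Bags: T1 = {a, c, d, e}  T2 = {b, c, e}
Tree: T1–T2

A tree decomposition must satisfy three properties: every vertex lies in some bag; for every edge, both endpoints lie together in some bag; and for every vertex, the bags containing it form a connected subtree. Here edge (d,b) lies in no bag, so the decomposition is invalid.

No — edge (d,b) lies in no bag.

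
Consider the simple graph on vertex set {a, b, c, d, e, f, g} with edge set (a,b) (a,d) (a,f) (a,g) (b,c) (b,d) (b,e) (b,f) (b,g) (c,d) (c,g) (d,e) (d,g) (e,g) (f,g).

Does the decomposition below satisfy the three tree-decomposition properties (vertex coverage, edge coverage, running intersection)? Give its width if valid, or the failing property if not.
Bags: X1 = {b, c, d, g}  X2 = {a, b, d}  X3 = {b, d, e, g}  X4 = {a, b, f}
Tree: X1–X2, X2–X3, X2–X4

No — edge (g,a) lies in no bag.

A tree decomposition must satisfy three properties: every vertex lies in some bag; for every edge, both endpoints lie together in some bag; and for every vertex, the bags containing it form a connected subtree. Here edge (g,a) lies in no bag, so the decomposition is invalid.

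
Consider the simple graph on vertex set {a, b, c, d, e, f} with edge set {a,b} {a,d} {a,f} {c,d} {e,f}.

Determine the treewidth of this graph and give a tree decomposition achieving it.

Treewidth 1.
Bags: B1 = {a, d}  B2 = {a, f}  B3 = {a, b}  B4 = {c, d}  B5 = {e, f}
Tree: B1–B2, B1–B3, B1–B4, B2–B5

Each bag holds 2 vertices, so the decomposition has width 1, which upper-bounds the treewidth. Since G has at least one edge (e.g. a–d), it is not an edgeless graph, so tw(G) ≥ 1. Hence tw(G) = 1 exactly.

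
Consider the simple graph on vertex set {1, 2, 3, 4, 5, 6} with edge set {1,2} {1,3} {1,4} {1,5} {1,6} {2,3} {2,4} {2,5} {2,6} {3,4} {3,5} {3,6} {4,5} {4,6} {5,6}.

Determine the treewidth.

5

A width-5 tree decomposition is:
Bags: B1 = {1, 2, 3, 4, 5, 6}
Tree: (single bag)
With just one bag of size 6, the width is 6 − 1 = 5, so tw(G) ≤ 5. On the other hand G contains the 6-clique {1, 2, 3, 4, 5, 6}. A clique must lie in a single bag of any decomposition, so no decomposition can have width below 5. Combining the bounds, tw(G) = 5.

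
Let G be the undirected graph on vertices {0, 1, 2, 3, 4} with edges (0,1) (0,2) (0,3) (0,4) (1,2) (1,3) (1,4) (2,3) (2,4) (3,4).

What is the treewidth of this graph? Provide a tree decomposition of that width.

Treewidth 4.
One such decomposition:
Bags: B1 = {0, 1, 2, 3, 4}
Tree: (single bag)

A single bag containing all 5 vertices is trivially a valid decomposition of width 4. For the lower bound, the 5 vertices {0, 1, 2, 3, 4} are pairwise adjacent, and any tree decomposition puts a clique entirely inside one bag — forcing width ≥ 4. Combining the bounds, tw(G) = 4.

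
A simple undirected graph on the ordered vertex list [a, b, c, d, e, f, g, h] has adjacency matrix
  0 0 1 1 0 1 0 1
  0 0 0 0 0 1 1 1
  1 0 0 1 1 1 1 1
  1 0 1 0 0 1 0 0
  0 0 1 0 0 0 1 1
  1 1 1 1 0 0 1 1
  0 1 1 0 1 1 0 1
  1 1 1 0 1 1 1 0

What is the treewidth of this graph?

A width-3 tree decomposition is:
Bags: B1 = {c, f, g, h}  B2 = {a, c, f, h}  B3 = {a, c, d, f}  B4 = {b, f, g, h}  B5 = {c, e, g, h}
Tree: B1–B2, B2–B3, B1–B4, B1–B5
Each bag holds 4 vertices, so the decomposition has width 3, which upper-bounds the treewidth. On the other hand G contains the 4-clique {c, e, g, h}. A clique must lie in a single bag of any decomposition, so no decomposition can have width below 3. The upper and lower bounds meet at 3, so that is the treewidth.

3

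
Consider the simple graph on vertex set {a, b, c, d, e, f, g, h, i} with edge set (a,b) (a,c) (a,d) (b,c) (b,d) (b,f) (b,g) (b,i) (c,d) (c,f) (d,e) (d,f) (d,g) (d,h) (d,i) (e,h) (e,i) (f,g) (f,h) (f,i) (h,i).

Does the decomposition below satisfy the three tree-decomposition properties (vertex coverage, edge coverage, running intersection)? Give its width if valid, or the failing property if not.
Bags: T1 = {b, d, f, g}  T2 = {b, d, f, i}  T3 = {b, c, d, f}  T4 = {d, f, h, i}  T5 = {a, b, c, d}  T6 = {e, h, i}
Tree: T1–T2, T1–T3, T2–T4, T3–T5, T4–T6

No — edge (d,e) lies in no bag.

A tree decomposition must satisfy three properties: every vertex lies in some bag; for every edge, both endpoints lie together in some bag; and for every vertex, the bags containing it form a connected subtree. Here edge (d,e) lies in no bag, so the decomposition is invalid.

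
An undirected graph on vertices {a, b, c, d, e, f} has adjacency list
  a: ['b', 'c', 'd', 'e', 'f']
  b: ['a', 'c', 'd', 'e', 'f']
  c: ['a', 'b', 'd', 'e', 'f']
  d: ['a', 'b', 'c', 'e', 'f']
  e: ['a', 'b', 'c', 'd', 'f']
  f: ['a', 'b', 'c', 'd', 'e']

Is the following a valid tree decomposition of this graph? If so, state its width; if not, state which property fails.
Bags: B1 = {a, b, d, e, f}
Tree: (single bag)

No — vertex c appears in no bag.

A tree decomposition must satisfy three properties: every vertex lies in some bag; for every edge, both endpoints lie together in some bag; and for every vertex, the bags containing it form a connected subtree. Here vertex c appears in no bag, so the decomposition is invalid.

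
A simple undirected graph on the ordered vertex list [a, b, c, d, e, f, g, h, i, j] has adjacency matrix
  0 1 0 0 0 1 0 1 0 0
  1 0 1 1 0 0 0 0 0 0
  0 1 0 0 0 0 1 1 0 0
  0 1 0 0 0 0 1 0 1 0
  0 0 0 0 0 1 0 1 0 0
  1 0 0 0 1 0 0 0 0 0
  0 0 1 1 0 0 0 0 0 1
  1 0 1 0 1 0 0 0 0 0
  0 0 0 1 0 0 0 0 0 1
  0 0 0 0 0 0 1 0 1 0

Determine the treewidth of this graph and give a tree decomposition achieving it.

Treewidth 2.
Bags: B1 = {a, e, f}  B2 = {a, e, h}  B3 = {a, b, h}  B4 = {b, c, h}  B5 = {b, c, d}  B6 = {c, d, g}  B7 = {d, g, i}  B8 = {g, i, j}
Tree: B1–B2, B2–B3, B3–B4, B4–B5, B5–B6, B6–B7, B7–B8

Each bag holds 3 vertices, so the decomposition has width 2, which upper-bounds the treewidth. The edges f–e–h–a–f form a cycle, so G is not a tree and its treewidth is at least 2. Therefore the treewidth is 2.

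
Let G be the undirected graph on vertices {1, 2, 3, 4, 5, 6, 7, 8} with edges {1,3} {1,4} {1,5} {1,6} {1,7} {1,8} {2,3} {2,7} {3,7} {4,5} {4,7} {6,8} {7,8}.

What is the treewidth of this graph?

A width-2 tree decomposition is:
Bags: B1 = {1, 3, 7}  B2 = {1, 7, 8}  B3 = {1, 6, 8}  B4 = {2, 3, 7}  B5 = {1, 4, 7}  B6 = {1, 4, 5}
Tree: B1–B2, B2–B3, B1–B4, B2–B5, B5–B6
Every bag has size at most 3, so the width is 3 − 1 = 2 and tw(G) ≤ 2. For the lower bound, the 3 vertices {1, 4, 5} are pairwise adjacent, and any tree decomposition puts a clique entirely inside one bag — forcing width ≥ 2. Combining the bounds, tw(G) = 2.

2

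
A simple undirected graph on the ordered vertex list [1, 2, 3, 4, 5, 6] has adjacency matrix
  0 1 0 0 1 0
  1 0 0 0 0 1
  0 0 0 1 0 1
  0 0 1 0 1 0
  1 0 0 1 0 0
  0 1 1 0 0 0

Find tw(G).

2

A width-2 tree decomposition is:
Bags: B1 = {1, 2, 5}  B2 = {2, 5, 6}  B3 = {3, 5, 6}  B4 = {3, 4, 5}
Tree: B1–B2, B2–B3, B3–B4
Every bag has size at most 3, so the width is 3 − 1 = 2 and tw(G) ≤ 2. Since 5–1–2–6–3–4–5 is a cycle in G, G is not acyclic. Forests are exactly the graphs of treewidth ≤ 1, so tw(G) ≥ 2. Hence tw(G) = 2 exactly.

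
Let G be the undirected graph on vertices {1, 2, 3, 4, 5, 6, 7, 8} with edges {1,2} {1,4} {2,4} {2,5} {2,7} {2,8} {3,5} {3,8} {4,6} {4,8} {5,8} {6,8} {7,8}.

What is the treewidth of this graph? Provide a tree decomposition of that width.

Treewidth 2.
One such decomposition:
Bags: B1 = {2, 4, 8}  B2 = {2, 5, 8}  B3 = {2, 7, 8}  B4 = {1, 2, 4}  B5 = {3, 5, 8}  B6 = {4, 6, 8}
Tree: B1–B2, B1–B3, B1–B4, B2–B5, B1–B6

The largest bag has 3 vertices, giving width 2; this decomposition certifies tw(G) ≤ 2. Conversely, {2, 4, 8} is a clique of size 3, and the vertices of any clique must share a bag in every tree decomposition; so some bag has ≥ 3 vertices and tw(G) ≥ 2. Hence tw(G) = 2 exactly.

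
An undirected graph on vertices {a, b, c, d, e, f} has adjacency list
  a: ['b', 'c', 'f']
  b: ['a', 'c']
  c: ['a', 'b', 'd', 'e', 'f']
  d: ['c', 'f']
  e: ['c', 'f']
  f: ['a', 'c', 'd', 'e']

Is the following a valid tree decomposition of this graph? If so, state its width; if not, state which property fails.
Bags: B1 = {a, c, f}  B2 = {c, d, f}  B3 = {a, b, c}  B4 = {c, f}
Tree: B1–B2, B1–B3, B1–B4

No — vertex e appears in no bag.

A tree decomposition must satisfy three properties: every vertex lies in some bag; for every edge, both endpoints lie together in some bag; and for every vertex, the bags containing it form a connected subtree. Here vertex e appears in no bag, so the decomposition is invalid.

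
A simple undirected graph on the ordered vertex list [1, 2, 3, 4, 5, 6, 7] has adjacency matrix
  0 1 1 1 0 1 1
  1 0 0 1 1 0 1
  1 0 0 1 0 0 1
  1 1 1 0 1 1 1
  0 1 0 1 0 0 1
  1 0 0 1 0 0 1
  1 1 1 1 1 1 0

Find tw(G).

3

A width-3 tree decomposition is:
Bags: B1 = {2, 4, 5, 7}  B2 = {1, 2, 4, 7}  B3 = {1, 3, 4, 7}  B4 = {1, 4, 6, 7}
Tree: B1–B2, B2–B3, B2–B4
Each bag holds 4 vertices, so the decomposition has width 3, which upper-bounds the treewidth. Conversely, {1, 2, 4, 7} is a clique of size 4, and the vertices of any clique must share a bag in every tree decomposition; so some bag has ≥ 4 vertices and tw(G) ≥ 3. Combining the bounds, tw(G) = 3.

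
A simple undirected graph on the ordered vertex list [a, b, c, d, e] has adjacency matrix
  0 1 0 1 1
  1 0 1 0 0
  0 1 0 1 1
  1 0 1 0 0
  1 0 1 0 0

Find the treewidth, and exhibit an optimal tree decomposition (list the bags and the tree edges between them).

Treewidth 2.
One optimal decomposition is:
Bags: B1 = {a, b, c}  B2 = {a, c, e}  B3 = {a, c, d}
Tree: B1–B2, B2–B3

Every bag has size at most 3, so the width is 3 − 1 = 2 and tw(G) ≤ 2. Since a–b–c–e–a is a cycle in G, G is not acyclic. Forests are exactly the graphs of treewidth ≤ 1, so tw(G) ≥ 2. Therefore the treewidth is 2.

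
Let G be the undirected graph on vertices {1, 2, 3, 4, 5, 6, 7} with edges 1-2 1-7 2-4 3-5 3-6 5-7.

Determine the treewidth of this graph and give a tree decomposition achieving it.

Treewidth 1.
One optimal decomposition is:
Bags: B1 = {3, 6}  B2 = {3, 5}  B3 = {5, 7}  B4 = {1, 7}  B5 = {1, 2}  B6 = {2, 4}
Tree: B1–B2, B2–B3, B3–B4, B4–B5, B5–B6

Each bag holds 2 vertices, so the decomposition has width 1, which upper-bounds the treewidth. Any graph with an edge has treewidth ≥ 1, and G has the edge 6–3. Combining the bounds, tw(G) = 1.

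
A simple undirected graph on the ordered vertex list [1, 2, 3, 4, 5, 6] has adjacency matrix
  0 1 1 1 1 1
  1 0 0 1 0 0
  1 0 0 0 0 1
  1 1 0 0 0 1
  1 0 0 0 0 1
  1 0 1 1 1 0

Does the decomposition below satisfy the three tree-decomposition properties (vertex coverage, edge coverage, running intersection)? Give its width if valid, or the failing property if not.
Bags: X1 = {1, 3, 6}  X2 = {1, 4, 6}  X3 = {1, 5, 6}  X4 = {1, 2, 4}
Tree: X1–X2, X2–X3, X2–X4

Vertex coverage: the bags together contain {1, 2, 3, 4, 5, 6}, the full vertex set. Edge coverage: each edge of G has both endpoints in at least one bag. Running intersection: for every vertex, the bags containing it form a connected subtree. All three properties hold, so this is a valid tree decomposition of width max|bag| − 1 = 2, and hence tw(G) ≤ 2.

Yes; width 2.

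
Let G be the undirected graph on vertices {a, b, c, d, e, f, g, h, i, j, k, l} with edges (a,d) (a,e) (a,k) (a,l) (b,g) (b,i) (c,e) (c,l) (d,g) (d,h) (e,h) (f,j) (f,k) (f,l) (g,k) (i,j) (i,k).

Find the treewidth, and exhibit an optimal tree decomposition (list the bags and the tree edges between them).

Each bag holds 4 vertices, so the decomposition has width 3, which upper-bounds the treewidth. For the lower bound: the 4 vertex sets {c,e,h}, {l}, {a}, {d,f,g,k} are disjoint, each induces a connected subgraph, and every pair is joined by at least one edge of G. Contracting each set to a single vertex therefore yields K_{4} as a minor, and since treewidth is minor-monotone, tw(G) ≥ tw(K_{4}) = 3. Therefore the treewidth is 3.

Treewidth 3.
One such decomposition:
Bags: B1 = {c, e, h, l}  B2 = {a, e, h, l}  B3 = {a, d, h, l}  B4 = {a, d, f, l}  B5 = {a, d, f, k}  B6 = {d, f, g, k}  B7 = {f, g, j, k}  B8 = {g, i, j, k}  B9 = {b, g, i, j}
Tree: B1–B2, B2–B3, B3–B4, B4–B5, B5–B6, B6–B7, B7–B8, B8–B9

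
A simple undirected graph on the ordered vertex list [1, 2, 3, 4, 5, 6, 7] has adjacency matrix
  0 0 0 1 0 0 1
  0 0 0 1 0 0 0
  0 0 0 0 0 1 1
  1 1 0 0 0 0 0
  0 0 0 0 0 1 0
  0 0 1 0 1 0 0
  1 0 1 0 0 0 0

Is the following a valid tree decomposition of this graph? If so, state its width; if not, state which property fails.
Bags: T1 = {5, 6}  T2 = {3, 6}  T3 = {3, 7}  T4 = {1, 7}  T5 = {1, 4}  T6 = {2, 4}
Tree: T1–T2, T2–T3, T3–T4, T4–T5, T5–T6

Yes; width 1.

Vertex coverage: the bags together contain {1, 2, 3, 4, 5, 6, 7}, the full vertex set. Edge coverage: each edge of G has both endpoints in at least one bag. Running intersection: for every vertex, the bags containing it form a connected subtree. All three properties hold, so this is a valid tree decomposition of width max|bag| − 1 = 1, and hence tw(G) ≤ 1.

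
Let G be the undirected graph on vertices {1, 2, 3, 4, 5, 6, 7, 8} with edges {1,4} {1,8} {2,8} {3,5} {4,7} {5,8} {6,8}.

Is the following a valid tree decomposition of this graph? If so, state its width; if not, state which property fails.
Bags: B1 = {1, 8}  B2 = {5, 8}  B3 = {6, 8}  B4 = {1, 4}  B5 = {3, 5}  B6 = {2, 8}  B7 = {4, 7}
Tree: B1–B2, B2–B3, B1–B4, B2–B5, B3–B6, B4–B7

Yes; width 1.

Checking the three conditions: (i) the bags cover all of {1, 2, 3, 4, 5, 6, 7, 8}; (ii) for each edge, some bag contains both endpoints; (iii) the bags containing any fixed vertex form a subtree. All hold, so the decomposition is valid with width 2 − 1 = 1.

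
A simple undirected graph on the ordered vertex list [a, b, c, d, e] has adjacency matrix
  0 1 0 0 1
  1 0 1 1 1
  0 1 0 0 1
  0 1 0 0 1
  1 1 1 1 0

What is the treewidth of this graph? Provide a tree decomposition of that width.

Every bag has size at most 3, so the width is 3 − 1 = 2 and tw(G) ≤ 2. For the lower bound, the 3 vertices {b, d, e} are pairwise adjacent, and any tree decomposition puts a clique entirely inside one bag — forcing width ≥ 2. Therefore the treewidth is 2.

Treewidth 2.
Bags: B1 = {b, d, e}  B2 = {a, b, e}  B3 = {b, c, e}
Tree: B1–B2, B1–B3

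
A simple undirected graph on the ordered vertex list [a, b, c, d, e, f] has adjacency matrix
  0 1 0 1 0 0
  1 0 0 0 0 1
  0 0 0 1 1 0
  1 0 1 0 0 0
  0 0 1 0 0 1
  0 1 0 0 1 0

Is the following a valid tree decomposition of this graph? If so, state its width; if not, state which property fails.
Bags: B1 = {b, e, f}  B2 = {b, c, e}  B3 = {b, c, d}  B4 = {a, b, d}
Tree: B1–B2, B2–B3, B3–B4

Yes; width 2.

Every vertex of G appears in some bag (union = {a, b, c, d, e, f}); every edge is covered by a bag; and for each vertex v the set of bags containing v is connected in the bag tree. The decomposition is therefore valid. The largest bag has 3 vertices, so the width is 2.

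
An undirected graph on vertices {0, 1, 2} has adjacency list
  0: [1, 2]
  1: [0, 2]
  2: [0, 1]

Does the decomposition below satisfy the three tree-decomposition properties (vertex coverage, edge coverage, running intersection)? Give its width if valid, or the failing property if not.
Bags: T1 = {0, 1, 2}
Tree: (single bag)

Yes; width 2.

Vertex coverage: the bags together contain {0, 1, 2}, the full vertex set. Edge coverage: each edge of G has both endpoints in at least one bag. Running intersection: for every vertex, the bags containing it form a connected subtree. All three properties hold, so this is a valid tree decomposition of width max|bag| − 1 = 2, and hence tw(G) ≤ 2.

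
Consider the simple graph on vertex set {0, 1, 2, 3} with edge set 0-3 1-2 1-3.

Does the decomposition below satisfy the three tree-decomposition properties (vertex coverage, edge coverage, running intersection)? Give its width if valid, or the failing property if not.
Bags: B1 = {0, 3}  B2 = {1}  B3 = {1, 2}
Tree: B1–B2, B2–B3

A tree decomposition must satisfy three properties: every vertex lies in some bag; for every edge, both endpoints lie together in some bag; and for every vertex, the bags containing it form a connected subtree. Here edge (3,1) lies in no bag, so the decomposition is invalid.

No — edge (3,1) lies in no bag.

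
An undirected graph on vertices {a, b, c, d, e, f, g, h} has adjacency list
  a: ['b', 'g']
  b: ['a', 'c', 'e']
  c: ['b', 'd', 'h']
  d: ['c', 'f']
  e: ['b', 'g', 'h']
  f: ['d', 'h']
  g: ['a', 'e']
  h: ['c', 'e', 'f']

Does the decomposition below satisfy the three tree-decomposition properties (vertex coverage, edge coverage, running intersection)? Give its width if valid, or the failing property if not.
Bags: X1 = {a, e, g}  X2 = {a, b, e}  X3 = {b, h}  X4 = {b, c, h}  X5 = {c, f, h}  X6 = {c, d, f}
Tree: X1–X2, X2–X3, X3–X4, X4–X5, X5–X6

A tree decomposition must satisfy three properties: every vertex lies in some bag; for every edge, both endpoints lie together in some bag; and for every vertex, the bags containing it form a connected subtree. Here edge (e,h) lies in no bag, so the decomposition is invalid.

No — edge (e,h) lies in no bag.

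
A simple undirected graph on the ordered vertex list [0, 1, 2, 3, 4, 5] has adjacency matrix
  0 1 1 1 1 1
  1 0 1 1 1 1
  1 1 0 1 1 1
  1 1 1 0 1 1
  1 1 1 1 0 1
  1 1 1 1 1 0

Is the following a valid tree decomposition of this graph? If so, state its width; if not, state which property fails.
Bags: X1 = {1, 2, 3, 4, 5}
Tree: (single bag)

A tree decomposition must satisfy three properties: every vertex lies in some bag; for every edge, both endpoints lie together in some bag; and for every vertex, the bags containing it form a connected subtree. Here vertex 0 appears in no bag, so the decomposition is invalid.

No — vertex 0 appears in no bag.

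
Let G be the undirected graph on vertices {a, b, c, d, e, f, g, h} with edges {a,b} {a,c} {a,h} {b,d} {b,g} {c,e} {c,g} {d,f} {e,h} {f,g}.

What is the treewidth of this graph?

A width-2 tree decomposition is:
Bags: B1 = {b, d, f}  B2 = {b, f, g}  B3 = {a, b, g}  B4 = {a, c, g}  B5 = {a, c, h}  B6 = {c, e, h}
Tree: B1–B2, B2–B3, B3–B4, B4–B5, B5–B6
Each bag holds 3 vertices, so the decomposition has width 2, which upper-bounds the treewidth. For the lower bound, G contains the cycle d–f–g–b–d, so G is not a forest; only forests have treewidth ≤ 1, hence tw(G) ≥ 2. Therefore the treewidth is 2.

2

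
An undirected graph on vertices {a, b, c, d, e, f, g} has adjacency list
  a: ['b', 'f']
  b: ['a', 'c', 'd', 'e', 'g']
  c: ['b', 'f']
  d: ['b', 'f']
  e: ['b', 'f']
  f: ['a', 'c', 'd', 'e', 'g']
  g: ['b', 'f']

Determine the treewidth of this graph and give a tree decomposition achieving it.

Each bag holds 3 vertices, so the decomposition has width 2, which upper-bounds the treewidth. The edges b–e–f–a–b form a cycle, so G is not a tree and its treewidth is at least 2. Hence tw(G) = 2 exactly.

Treewidth 2.
Bags: B1 = {b, e, f}  B2 = {a, b, f}  B3 = {b, f, g}  B4 = {b, c, f}  B5 = {b, d, f}
Tree: B1–B2, B2–B3, B3–B4, B4–B5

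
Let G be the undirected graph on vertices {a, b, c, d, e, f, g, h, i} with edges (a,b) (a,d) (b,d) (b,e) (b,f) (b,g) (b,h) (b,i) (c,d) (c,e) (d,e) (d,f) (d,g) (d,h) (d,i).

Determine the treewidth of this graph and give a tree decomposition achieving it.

Every bag has size at most 3, so the width is 3 − 1 = 2 and tw(G) ≤ 2. Conversely, {c, d, e} is a clique of size 3, and the vertices of any clique must share a bag in every tree decomposition; so some bag has ≥ 3 vertices and tw(G) ≥ 2. Combining the bounds, tw(G) = 2.

Treewidth 2.
Bags: B1 = {b, d, h}  B2 = {b, d, g}  B3 = {b, d, e}  B4 = {b, d, f}  B5 = {c, d, e}  B6 = {a, b, d}  B7 = {b, d, i}
Tree: B1–B2, B2–B3, B2–B4, B3–B5, B2–B6, B2–B7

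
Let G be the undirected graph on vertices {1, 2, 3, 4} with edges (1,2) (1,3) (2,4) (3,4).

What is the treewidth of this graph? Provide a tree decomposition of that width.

Treewidth 2.
One such decomposition:
Bags: B1 = {1, 2, 4}  B2 = {1, 3, 4}
Tree: B1–B2

Every bag has size at most 3, so the width is 3 − 1 = 2 and tw(G) ≤ 2. For the lower bound, G contains the cycle 1–2–4–3–1, so G is not a forest; only forests have treewidth ≤ 1, hence tw(G) ≥ 2. Therefore the treewidth is 2.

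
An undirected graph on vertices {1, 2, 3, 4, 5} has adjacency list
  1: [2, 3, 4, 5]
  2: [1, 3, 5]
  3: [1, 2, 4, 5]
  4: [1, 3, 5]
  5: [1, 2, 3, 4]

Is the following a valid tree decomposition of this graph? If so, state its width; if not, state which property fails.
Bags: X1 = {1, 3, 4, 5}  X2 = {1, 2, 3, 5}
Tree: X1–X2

Every vertex of G appears in some bag (union = {1, 2, 3, 4, 5}); every edge is covered by a bag; and for each vertex v the set of bags containing v is connected in the bag tree. The decomposition is therefore valid. The largest bag has 4 vertices, so the width is 3.

Yes; width 3.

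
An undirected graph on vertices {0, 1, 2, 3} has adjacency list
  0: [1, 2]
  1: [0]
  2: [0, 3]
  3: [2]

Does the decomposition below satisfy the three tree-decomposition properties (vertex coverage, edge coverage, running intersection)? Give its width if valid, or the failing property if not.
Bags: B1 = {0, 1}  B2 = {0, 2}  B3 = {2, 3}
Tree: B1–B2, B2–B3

Yes; width 1.

Checking the three conditions: (i) the bags cover all of {0, 1, 2, 3}; (ii) for each edge, some bag contains both endpoints; (iii) the bags containing any fixed vertex form a subtree. All hold, so the decomposition is valid with width 2 − 1 = 1.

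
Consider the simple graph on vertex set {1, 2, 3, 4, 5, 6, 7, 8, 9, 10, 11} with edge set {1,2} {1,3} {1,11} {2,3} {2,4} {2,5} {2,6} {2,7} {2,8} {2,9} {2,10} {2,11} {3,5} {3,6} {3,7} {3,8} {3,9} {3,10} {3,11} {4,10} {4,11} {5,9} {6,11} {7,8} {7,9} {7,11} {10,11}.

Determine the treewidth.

A width-3 tree decomposition is:
Bags: B1 = {2, 3, 6, 11}  B2 = {2, 3, 7, 11}  B3 = {2, 3, 7, 8}  B4 = {2, 3, 10, 11}  B5 = {2, 3, 7, 9}  B6 = {1, 2, 3, 11}  B7 = {2, 3, 5, 9}  B8 = {2, 4, 10, 11}
Tree: B1–B2, B2–B3, B2–B4, B2–B5, B2–B6, B5–B7, B4–B8
Each bag holds 4 vertices, so the decomposition has width 3, which upper-bounds the treewidth. For the lower bound, the 4 vertices {2, 3, 7, 8} are pairwise adjacent, and any tree decomposition puts a clique entirely inside one bag — forcing width ≥ 3. Combining the bounds, tw(G) = 3.

3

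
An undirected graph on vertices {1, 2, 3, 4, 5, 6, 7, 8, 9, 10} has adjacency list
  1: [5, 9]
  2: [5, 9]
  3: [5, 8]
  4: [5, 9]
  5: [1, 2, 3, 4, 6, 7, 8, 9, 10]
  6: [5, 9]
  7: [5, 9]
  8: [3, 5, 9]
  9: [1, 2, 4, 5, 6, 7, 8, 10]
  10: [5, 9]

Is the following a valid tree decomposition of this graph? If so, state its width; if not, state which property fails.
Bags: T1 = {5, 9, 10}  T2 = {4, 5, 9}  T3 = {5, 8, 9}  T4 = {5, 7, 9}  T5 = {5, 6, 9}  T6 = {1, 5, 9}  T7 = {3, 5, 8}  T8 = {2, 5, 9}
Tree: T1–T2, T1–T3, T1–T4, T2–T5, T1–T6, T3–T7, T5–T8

Yes; width 2.

Checking the three conditions: (i) the bags cover all of {1, 2, 3, 4, 5, 6, 7, 8, 9, 10}; (ii) for each edge, some bag contains both endpoints; (iii) the bags containing any fixed vertex form a subtree. All hold, so the decomposition is valid with width 3 − 1 = 2.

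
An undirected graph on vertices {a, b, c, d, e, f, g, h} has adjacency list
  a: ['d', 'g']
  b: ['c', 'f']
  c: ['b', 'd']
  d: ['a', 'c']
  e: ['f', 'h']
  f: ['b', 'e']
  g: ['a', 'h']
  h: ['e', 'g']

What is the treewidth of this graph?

A width-2 tree decomposition is:
Bags: B1 = {b, c, f}  B2 = {c, e, f}  B3 = {c, e, h}  B4 = {c, g, h}  B5 = {a, c, g}  B6 = {a, c, d}
Tree: B1–B2, B2–B3, B3–B4, B4–B5, B5–B6
Each bag holds 3 vertices, so the decomposition has width 2, which upper-bounds the treewidth. The edges c–b–f–e–h–g–a–d–c form a cycle, so G is not a tree and its treewidth is at least 2. Therefore the treewidth is 2.

2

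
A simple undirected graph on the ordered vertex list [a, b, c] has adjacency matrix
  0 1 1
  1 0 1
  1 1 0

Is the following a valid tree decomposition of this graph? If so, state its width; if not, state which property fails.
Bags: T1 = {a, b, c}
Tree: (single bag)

Yes; width 2.

Vertex coverage: the bags together contain {a, b, c}, the full vertex set. Edge coverage: each edge of G has both endpoints in at least one bag. Running intersection: for every vertex, the bags containing it form a connected subtree. All three properties hold, so this is a valid tree decomposition of width max|bag| − 1 = 2, and hence tw(G) ≤ 2.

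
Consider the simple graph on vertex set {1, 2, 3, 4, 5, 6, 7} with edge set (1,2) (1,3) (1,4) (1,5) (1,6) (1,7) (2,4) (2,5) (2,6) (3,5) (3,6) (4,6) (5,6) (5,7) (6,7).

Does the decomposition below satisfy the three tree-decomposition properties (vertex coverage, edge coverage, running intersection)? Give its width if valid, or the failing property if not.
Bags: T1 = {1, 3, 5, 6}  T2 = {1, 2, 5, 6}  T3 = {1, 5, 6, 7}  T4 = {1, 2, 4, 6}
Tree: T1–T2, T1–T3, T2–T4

Vertex coverage: the bags together contain {1, 2, 3, 4, 5, 6, 7}, the full vertex set. Edge coverage: each edge of G has both endpoints in at least one bag. Running intersection: for every vertex, the bags containing it form a connected subtree. All three properties hold, so this is a valid tree decomposition of width max|bag| − 1 = 3, and hence tw(G) ≤ 3.

Yes; width 3.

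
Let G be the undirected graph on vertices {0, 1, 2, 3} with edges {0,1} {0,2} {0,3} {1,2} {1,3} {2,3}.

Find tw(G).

3

A width-3 tree decomposition is:
Bags: B1 = {0, 1, 2, 3}
Tree: (single bag)
With just one bag of size 4, the width is 4 − 1 = 3, so tw(G) ≤ 3. Conversely, {0, 1, 2, 3} is a clique of size 4, and the vertices of any clique must share a bag in every tree decomposition; so some bag has ≥ 4 vertices and tw(G) ≥ 3. Combining the bounds, tw(G) = 3.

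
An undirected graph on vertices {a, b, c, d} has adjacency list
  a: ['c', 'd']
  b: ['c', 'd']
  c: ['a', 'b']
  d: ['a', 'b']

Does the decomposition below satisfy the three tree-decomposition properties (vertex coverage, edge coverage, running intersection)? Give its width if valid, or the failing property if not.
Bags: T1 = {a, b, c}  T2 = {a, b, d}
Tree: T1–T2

Checking the three conditions: (i) the bags cover all of {a, b, c, d}; (ii) for each edge, some bag contains both endpoints; (iii) the bags containing any fixed vertex form a subtree. All hold, so the decomposition is valid with width 3 − 1 = 2.

Yes; width 2.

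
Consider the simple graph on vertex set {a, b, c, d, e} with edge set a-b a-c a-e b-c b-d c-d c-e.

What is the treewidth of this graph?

2

A width-2 tree decomposition is:
Bags: B1 = {a, b, c}  B2 = {b, c, d}  B3 = {a, c, e}
Tree: B1–B2, B1–B3
Each bag holds 3 vertices, so the decomposition has width 2, which upper-bounds the treewidth. On the other hand G contains the 3-clique {b, c, d}. A clique must lie in a single bag of any decomposition, so no decomposition can have width below 2. The upper and lower bounds meet at 2, so that is the treewidth.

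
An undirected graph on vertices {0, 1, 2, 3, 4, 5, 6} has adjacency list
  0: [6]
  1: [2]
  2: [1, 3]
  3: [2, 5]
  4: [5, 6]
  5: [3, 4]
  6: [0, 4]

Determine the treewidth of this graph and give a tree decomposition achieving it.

Each bag holds 2 vertices, so the decomposition has width 1, which upper-bounds the treewidth. Any graph with an edge has treewidth ≥ 1, and G has the edge 1–2. Hence tw(G) = 1 exactly.

Treewidth 1.
One such decomposition:
Bags: B1 = {1, 2}  B2 = {2, 3}  B3 = {3, 5}  B4 = {4, 5}  B5 = {4, 6}  B6 = {0, 6}
Tree: B1–B2, B2–B3, B3–B4, B4–B5, B5–B6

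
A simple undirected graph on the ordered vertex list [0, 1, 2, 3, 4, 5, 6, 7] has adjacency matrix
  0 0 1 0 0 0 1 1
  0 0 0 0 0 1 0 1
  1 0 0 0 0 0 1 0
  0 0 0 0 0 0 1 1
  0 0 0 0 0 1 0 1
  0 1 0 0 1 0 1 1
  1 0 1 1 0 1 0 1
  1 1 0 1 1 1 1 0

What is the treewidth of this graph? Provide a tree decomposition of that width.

Treewidth 2.
Bags: B1 = {3, 6, 7}  B2 = {5, 6, 7}  B3 = {4, 5, 7}  B4 = {1, 5, 7}  B5 = {0, 6, 7}  B6 = {0, 2, 6}
Tree: B1–B2, B2–B3, B2–B4, B1–B5, B5–B6

The largest bag has 3 vertices, giving width 2; this decomposition certifies tw(G) ≤ 2. On the other hand G contains the 3-clique {0, 2, 6}. A clique must lie in a single bag of any decomposition, so no decomposition can have width below 2. Hence tw(G) = 2 exactly.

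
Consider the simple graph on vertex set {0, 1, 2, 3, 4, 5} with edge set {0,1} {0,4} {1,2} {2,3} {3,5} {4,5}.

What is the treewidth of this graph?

2

A width-2 tree decomposition is:
Bags: B1 = {0, 4, 5}  B2 = {0, 3, 5}  B3 = {0, 2, 3}  B4 = {0, 1, 2}
Tree: B1–B2, B2–B3, B3–B4
Each bag holds 3 vertices, so the decomposition has width 2, which upper-bounds the treewidth. For the lower bound, G contains the cycle 0–4–5–3–2–1–0, so G is not a forest; only forests have treewidth ≤ 1, hence tw(G) ≥ 2. The upper and lower bounds meet at 2, so that is the treewidth.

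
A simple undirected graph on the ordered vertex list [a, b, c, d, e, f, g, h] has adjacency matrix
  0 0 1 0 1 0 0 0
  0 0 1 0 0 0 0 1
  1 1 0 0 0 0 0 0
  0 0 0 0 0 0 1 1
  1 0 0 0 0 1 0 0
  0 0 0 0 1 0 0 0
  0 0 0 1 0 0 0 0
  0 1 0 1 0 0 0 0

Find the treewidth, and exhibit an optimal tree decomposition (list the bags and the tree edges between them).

Treewidth 1.
Bags: B1 = {e, f}  B2 = {a, e}  B3 = {a, c}  B4 = {b, c}  B5 = {b, h}  B6 = {d, h}  B7 = {d, g}
Tree: B1–B2, B2–B3, B3–B4, B4–B5, B5–B6, B6–B7

Every bag has size at most 2, so the width is 2 − 1 = 1 and tw(G) ≤ 1. G has an edge, so its treewidth is at least 1. Hence tw(G) = 1 exactly.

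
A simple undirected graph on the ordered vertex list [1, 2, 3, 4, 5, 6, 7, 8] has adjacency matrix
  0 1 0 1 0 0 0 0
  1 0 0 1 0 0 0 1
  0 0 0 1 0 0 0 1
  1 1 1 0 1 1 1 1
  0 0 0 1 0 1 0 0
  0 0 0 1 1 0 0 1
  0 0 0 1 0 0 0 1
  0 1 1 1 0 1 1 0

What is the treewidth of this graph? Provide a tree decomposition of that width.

Treewidth 2.
One such decomposition:
Bags: B1 = {4, 6, 8}  B2 = {2, 4, 8}  B3 = {1, 2, 4}  B4 = {4, 7, 8}  B5 = {3, 4, 8}  B6 = {4, 5, 6}
Tree: B1–B2, B2–B3, B2–B4, B2–B5, B1–B6

Every bag has size at most 3, so the width is 3 − 1 = 2 and tw(G) ≤ 2. On the other hand G contains the 3-clique {2, 4, 8}. A clique must lie in a single bag of any decomposition, so no decomposition can have width below 2. Therefore the treewidth is 2.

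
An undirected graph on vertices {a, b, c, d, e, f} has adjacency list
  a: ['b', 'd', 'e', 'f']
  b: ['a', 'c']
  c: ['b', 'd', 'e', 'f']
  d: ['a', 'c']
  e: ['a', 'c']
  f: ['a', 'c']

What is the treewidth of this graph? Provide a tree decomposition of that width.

Treewidth 2.
One optimal decomposition is:
Bags: B1 = {a, c, f}  B2 = {a, c, d}  B3 = {a, c, e}  B4 = {a, b, c}
Tree: B1–B2, B2–B3, B3–B4

Each bag holds 3 vertices, so the decomposition has width 2, which upper-bounds the treewidth. For the lower bound, G contains the cycle f–a–d–c–f, so G is not a forest; only forests have treewidth ≤ 1, hence tw(G) ≥ 2. The upper and lower bounds meet at 2, so that is the treewidth.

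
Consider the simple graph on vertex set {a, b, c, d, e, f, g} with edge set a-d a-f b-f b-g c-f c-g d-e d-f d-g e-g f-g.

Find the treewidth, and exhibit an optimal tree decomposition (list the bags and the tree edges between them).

The largest bag has 3 vertices, giving width 2; this decomposition certifies tw(G) ≤ 2. For the lower bound, the 3 vertices {d, e, g} are pairwise adjacent, and any tree decomposition puts a clique entirely inside one bag — forcing width ≥ 2. Hence tw(G) = 2 exactly.

Treewidth 2.
One such decomposition:
Bags: B1 = {d, e, g}  B2 = {d, f, g}  B3 = {c, f, g}  B4 = {a, d, f}  B5 = {b, f, g}
Tree: B1–B2, B2–B3, B2–B4, B2–B5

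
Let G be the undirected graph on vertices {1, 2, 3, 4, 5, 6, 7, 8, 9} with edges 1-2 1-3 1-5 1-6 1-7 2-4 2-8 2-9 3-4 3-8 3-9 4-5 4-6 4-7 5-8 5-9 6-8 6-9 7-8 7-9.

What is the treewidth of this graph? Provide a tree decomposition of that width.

Treewidth 4.
One optimal decomposition is:
Bags: B1 = {1, 4, 7, 8, 9}  B2 = {1, 4, 5, 8, 9}  B3 = {1, 4, 6, 8, 9}  B4 = {1, 3, 4, 8, 9}  B5 = {1, 2, 4, 8, 9}
Tree: B1–B2, B2–B3, B3–B4, B4–B5

The largest bag has 5 vertices, giving width 4; this decomposition certifies tw(G) ≤ 4. For the lower bound: the 5 vertex sets {1,7}, {5,8}, {4,6}, {9}, {3} are disjoint, each induces a connected subgraph, and every pair is joined by at least one edge of G. Contracting each set to a single vertex therefore yields K_{5} as a minor, and since treewidth is minor-monotone, tw(G) ≥ tw(K_{5}) = 4. The upper and lower bounds meet at 4, so that is the treewidth.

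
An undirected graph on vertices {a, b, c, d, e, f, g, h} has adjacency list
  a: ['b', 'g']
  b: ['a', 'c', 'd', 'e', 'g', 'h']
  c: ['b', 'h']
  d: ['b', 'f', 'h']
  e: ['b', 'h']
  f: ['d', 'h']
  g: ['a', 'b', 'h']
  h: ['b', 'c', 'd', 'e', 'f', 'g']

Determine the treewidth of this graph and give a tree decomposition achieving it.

Treewidth 2.
One such decomposition:
Bags: B1 = {a, b, g}  B2 = {b, g, h}  B3 = {b, d, h}  B4 = {b, e, h}  B5 = {d, f, h}  B6 = {b, c, h}
Tree: B1–B2, B2–B3, B2–B4, B3–B5, B2–B6

The largest bag has 3 vertices, giving width 2; this decomposition certifies tw(G) ≤ 2. On the other hand G contains the 3-clique {d, f, h}. A clique must lie in a single bag of any decomposition, so no decomposition can have width below 2. Hence tw(G) = 2 exactly.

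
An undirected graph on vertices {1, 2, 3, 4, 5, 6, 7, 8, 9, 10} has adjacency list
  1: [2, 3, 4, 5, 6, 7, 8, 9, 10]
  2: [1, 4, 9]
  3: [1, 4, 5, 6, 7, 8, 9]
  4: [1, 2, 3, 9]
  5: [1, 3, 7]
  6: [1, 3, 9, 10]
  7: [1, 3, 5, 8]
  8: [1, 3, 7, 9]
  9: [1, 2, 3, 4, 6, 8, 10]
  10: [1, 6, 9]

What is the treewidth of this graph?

3

A width-3 tree decomposition is:
Bags: B1 = {1, 3, 7, 8}  B2 = {1, 3, 5, 7}  B3 = {1, 3, 8, 9}  B4 = {1, 3, 6, 9}  B5 = {1, 3, 4, 9}  B6 = {1, 2, 4, 9}  B7 = {1, 6, 9, 10}
Tree: B1–B2, B1–B3, B3–B4, B3–B5, B5–B6, B4–B7
Each bag holds 4 vertices, so the decomposition has width 3, which upper-bounds the treewidth. For the lower bound, the 4 vertices {1, 6, 9, 10} are pairwise adjacent, and any tree decomposition puts a clique entirely inside one bag — forcing width ≥ 3. Hence tw(G) = 3 exactly.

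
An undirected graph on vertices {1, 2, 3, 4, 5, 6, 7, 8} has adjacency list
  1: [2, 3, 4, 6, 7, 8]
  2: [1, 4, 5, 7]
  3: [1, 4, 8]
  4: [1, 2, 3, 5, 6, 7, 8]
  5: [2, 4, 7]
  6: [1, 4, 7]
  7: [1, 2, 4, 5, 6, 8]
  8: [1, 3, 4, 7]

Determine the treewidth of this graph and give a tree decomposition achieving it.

The largest bag has 4 vertices, giving width 3; this decomposition certifies tw(G) ≤ 3. Conversely, {1, 3, 4, 8} is a clique of size 4, and the vertices of any clique must share a bag in every tree decomposition; so some bag has ≥ 4 vertices and tw(G) ≥ 3. Therefore the treewidth is 3.

Treewidth 3.
One such decomposition:
Bags: B1 = {1, 4, 7, 8}  B2 = {1, 2, 4, 7}  B3 = {1, 3, 4, 8}  B4 = {1, 4, 6, 7}  B5 = {2, 4, 5, 7}
Tree: B1–B2, B1–B3, B1–B4, B2–B5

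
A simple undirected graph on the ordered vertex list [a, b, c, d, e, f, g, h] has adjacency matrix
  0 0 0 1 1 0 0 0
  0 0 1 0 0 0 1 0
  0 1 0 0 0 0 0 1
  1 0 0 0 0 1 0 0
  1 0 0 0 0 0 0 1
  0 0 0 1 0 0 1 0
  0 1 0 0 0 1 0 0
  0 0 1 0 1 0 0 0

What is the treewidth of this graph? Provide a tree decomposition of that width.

The largest bag has 3 vertices, giving width 2; this decomposition certifies tw(G) ≤ 2. Since d–f–g–b–c–h–e–a–d is a cycle in G, G is not acyclic. Forests are exactly the graphs of treewidth ≤ 1, so tw(G) ≥ 2. Hence tw(G) = 2 exactly.

Treewidth 2.
One such decomposition:
Bags: B1 = {d, f, g}  B2 = {b, d, g}  B3 = {b, c, d}  B4 = {c, d, h}  B5 = {d, e, h}  B6 = {a, d, e}
Tree: B1–B2, B2–B3, B3–B4, B4–B5, B5–B6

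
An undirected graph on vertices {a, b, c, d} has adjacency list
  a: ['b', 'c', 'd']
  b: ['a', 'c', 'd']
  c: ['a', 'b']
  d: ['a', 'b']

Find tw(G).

A width-2 tree decomposition is:
Bags: B1 = {a, b, d}  B2 = {a, b, c}
Tree: B1–B2
Each bag holds 3 vertices, so the decomposition has width 2, which upper-bounds the treewidth. For the lower bound, the 3 vertices {a, b, d} are pairwise adjacent, and any tree decomposition puts a clique entirely inside one bag — forcing width ≥ 2. Hence tw(G) = 2 exactly.

2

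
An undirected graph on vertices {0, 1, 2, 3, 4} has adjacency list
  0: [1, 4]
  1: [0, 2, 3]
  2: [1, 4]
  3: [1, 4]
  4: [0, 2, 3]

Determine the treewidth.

2

A width-2 tree decomposition is:
Bags: B1 = {1, 2, 4}  B2 = {0, 1, 4}  B3 = {1, 3, 4}
Tree: B1–B2, B2–B3
Each bag holds 3 vertices, so the decomposition has width 2, which upper-bounds the treewidth. The edges 1–2–4–0–1 form a cycle, so G is not a tree and its treewidth is at least 2. Hence tw(G) = 2 exactly.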